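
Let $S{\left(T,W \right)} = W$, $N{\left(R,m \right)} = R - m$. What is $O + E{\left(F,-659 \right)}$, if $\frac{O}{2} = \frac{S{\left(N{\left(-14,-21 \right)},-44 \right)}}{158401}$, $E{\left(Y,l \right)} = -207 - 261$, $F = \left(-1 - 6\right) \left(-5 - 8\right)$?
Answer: $- \frac{74131756}{158401} \approx -468.0$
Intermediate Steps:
$F = 91$ ($F = \left(-7\right) \left(-13\right) = 91$)
$E{\left(Y,l \right)} = -468$ ($E{\left(Y,l \right)} = -207 - 261 = -468$)
$O = - \frac{88}{158401}$ ($O = 2 \left(- \frac{44}{158401}\right) = - \frac{88}{158401} \approx -0.00055555$)
$O + E{\left(F,-659 \right)} = - \frac{88}{158401} - 468 = - \frac{74131756}{158401}$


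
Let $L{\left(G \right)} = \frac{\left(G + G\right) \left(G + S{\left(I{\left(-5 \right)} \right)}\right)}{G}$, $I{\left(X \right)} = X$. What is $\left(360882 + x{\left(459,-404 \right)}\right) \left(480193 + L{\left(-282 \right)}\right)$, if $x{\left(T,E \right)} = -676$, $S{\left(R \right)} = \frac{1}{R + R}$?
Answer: $\frac{863825857664}{5} \approx 1.7277 \cdot 10^{11}$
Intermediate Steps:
$S{\left(R \right)} = \frac{1}{2 R}$
$L{\left(G \right)} = - \frac{1}{5} + 2 G$ ($L{\left(G \right)} = \frac{\left(G + G\right) \left(G + \frac{1}{2 \left(-5\right)}\right)}{G} = \frac{2 G \left(G + \frac{1}{2} \left(- \frac{1}{5}\right)\right)}{G} = \frac{2 G \left(G - \frac{1}{10}\right)}{G} = \frac{2 G \left(- \frac{1}{10} + G\right)}{G} = - \frac{1}{5} + 2 G$)
$\left(360882 + x{\left(459,-404 \right)}\right) \left(480193 + L{\left(-282 \right)}\right) = \left(360882 - 676\right) \left(480193 + \left(- \frac{1}{5} + 2 \left(-282\right)\right)\right) = 360206 \left(480193 - \frac{2821}{5}\right) = 360206 \cdot \frac{2398144}{5} = \frac{863825857664}{5}$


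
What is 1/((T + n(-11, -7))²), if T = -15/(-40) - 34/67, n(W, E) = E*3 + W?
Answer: 287296/296631729 ≈ 0.00096853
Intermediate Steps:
n(W, E) = W + 3*E (n(W, E) = 3*E + W = W + 3*E)
T = -71/536 (T = -15*(-1/40) - 34*1/67 = 3/8 - 34/67 = -71/536 ≈ -0.13246)
1/((T + n(-11, -7))²) = 1/((-71/536 + (-11 + 3*(-7)))²) = 1/((-71/536 + (-11 - 21))²) = 1/((-71/536 - 32)²) = 1/((-17223/536)²) = 1/(296631729/287296) = 287296/296631729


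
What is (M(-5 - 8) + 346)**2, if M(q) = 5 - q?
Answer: 132496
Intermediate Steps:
(M(-5 - 8) + 346)**2 = ((5 - (-5 - 8)) + 346)**2 = ((5 - 1*(-13)) + 346)**2 = ((5 + 13) + 346)**2 = (18 + 346)**2 = 364**2 = 132496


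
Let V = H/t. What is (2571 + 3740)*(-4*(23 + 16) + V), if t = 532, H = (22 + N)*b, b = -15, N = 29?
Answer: -528590427/532 ≈ -9.9359e+5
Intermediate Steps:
H = -765 (H = (22 + 29)*(-15) = 51*(-15) = -765)
V = -765/532 ≈ -1.4380
(2571 + 3740)*(-4*(23 + 16) + V) = (2571 + 3740)*(-4*(23 + 16) - 765/532) = 6311*(-4*39 - 765/532) = 6311*(-156 - 765/532) = 6311*(-83757/532) = -528590427/532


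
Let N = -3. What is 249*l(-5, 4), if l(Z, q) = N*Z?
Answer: 3735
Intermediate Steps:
l(Z, q) = -3*Z
249*l(-5, 4) = 249*(-3*(-5)) = 249*15 = 3735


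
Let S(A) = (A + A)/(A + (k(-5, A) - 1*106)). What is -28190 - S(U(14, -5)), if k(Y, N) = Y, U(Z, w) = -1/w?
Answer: -7808629/277 ≈ -28190.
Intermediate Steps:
S(A) = 2*A/(-111 + A) (S(A) = (A + A)/(A + (-5 - 1*106)) = (2*A)/(A + (-5 - 106)) = (2*A)/(A - 111) = (2*A)/(-111 + A) = 2*A/(-111 + A))
-28190 - S(U(14, -5)) = -28190 - 2*(-1/(-5))/(-111 - 1/(-5)) = -28190 - 2*(-1*(-⅕))/(-111 - 1*(-⅕)) = -28190 - 2/(5*(-111 + ⅕)) = -28190 - 2/(5*(-554/5)) = -28190 - 2*(-5)/(5*554) = -28190 - 1*(-1/277) = -28190 + 1/277 = -7808629/277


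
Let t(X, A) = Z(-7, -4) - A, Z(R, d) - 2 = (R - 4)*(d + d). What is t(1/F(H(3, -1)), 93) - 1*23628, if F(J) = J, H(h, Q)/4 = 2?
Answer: -23631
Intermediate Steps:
Z(R, d) = 2 + 2*d*(-4 + R) (Z(R, d) = 2 + (R - 4)*(d + d) = 2 + (-4 + R)*(2*d) = 2 + 2*d*(-4 + R))
H(h, Q) = 8 (H(h, Q) = 4*2 = 8)
t(X, A) = 90 - A (t(X, A) = (2 - 8*(-4) + 2*(-7)*(-4)) - A = (2 + 32 + 56) - A = 90 - A)
t(1/F(H(3, -1)), 93) - 1*23628 = (90 - 1*93) - 1*23628 = (90 - 93) - 23628 = -3 - 23628 = -23631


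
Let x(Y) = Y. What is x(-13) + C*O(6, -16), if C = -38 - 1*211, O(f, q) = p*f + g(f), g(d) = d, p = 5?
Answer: -8977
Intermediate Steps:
O(f, q) = 6*f (O(f, q) = 5*f + f = 6*f)
C = -249 (C = -38 - 211 = -249)
x(-13) + C*O(6, -16) = -13 - 1494*6 = -13 - 249*36 = -13 - 8964 = -8977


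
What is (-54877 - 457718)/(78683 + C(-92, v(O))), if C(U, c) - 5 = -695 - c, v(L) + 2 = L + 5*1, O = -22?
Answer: -56955/8668 ≈ -6.5707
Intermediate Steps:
v(L) = 3 + L (v(L) = -2 + (L + 5*1) = -2 + (L + 5) = -2 + (5 + L) = 3 + L)
C(U, c) = -690 - c (C(U, c) = 5 + (-695 - c) = -690 - c)
(-54877 - 457718)/(78683 + C(-92, v(O))) = (-54877 - 457718)/(78683 + (-690 - (3 - 22))) = -512595/(78683 + (-690 - 1*(-19))) = -512595/(78683 + (-690 + 19)) = -512595/(78683 - 671) = -512595/78012 = -512595*1/78012 = -56955/8668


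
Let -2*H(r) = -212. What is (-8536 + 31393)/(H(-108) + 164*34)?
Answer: 7619/1894 ≈ 4.0227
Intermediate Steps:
H(r) = 106 (H(r) = -½*(-212) = 106)
(-8536 + 31393)/(H(-108) + 164*34) = (-8536 + 31393)/(106 + 164*34) = 22857/(106 + 5576) = 22857/5682 = 22857*(1/5682) = 7619/1894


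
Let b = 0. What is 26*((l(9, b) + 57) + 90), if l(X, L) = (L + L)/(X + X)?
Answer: 3822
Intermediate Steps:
l(X, L) = L/X (l(X, L) = (2*L)/((2*X)) = (2*L)*(1/(2*X)) = L/X)
26*((l(9, b) + 57) + 90) = 26*((0/9 + 57) + 90) = 26*((0*(⅑) + 57) + 90) = 26*((0 + 57) + 90) = 26*(57 + 90) = 26*147 = 3822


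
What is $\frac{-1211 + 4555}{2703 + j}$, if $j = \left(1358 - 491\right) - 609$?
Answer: $\frac{3344}{2961} \approx 1.1293$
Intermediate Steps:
$j = 258$ ($j = 867 - 609 = 258$)
$\frac{-1211 + 4555}{2703 + j} = \frac{-1211 + 4555}{2703 + 258} = \frac{3344}{2961}$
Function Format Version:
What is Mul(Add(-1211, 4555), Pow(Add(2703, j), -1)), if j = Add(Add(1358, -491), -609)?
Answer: Rational(3344, 2961) ≈ 1.1293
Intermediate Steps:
j = 258 (j = Add(867, -609) = 258)
Mul(Add(-1211, 4555), Pow(Add(2703, j), -1)) = Mul(Add(-1211, 4555), Pow(Add(2703, 258), -1)) = Mul(3344, Pow(2961, -1)) = Mul(3344, Rational(1, 2961)) = Rational(3344, 2961)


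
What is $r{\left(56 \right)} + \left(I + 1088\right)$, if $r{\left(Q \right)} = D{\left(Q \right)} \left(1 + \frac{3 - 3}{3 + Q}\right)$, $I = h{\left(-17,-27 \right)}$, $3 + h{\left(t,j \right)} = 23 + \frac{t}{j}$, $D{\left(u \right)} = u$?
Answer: $\frac{31445}{27} \approx 1164.6$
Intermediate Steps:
$h{\left(t,j \right)} = 20 + \frac{t}{j}$ ($h{\left(t,j \right)} = -3 + \left(23 + \frac{t}{j}\right) = 20 + \frac{t}{j}$)
$I = \frac{557}{27}$ ($I = 20 - \frac{17}{-27} = 20 - - \frac{17}{27} = 20 + \frac{17}{27} = \frac{557}{27} \approx 20.63$)
$r{\left(Q \right)} = Q$ ($r{\left(Q \right)} = Q \left(1 + \frac{3 - 3}{3 + Q}\right) = Q \left(1 + \frac{0}{3 + Q}\right) = Q \left(1 + 0\right) = Q 1 = Q$)
$r{\left(56 \right)} + \left(I + 1088\right) = 56 + \left(\frac{557}{27} + 1088\right) = 56 + \frac{29933}{27} = \frac{31445}{27}$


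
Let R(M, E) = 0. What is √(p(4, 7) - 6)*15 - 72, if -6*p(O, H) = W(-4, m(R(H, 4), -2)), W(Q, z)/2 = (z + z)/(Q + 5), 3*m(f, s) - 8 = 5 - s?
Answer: -72 + 10*I*√21 ≈ -72.0 + 45.826*I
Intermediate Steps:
m(f, s) = 13/3 - s/3 (m(f, s) = 8/3 + (5 - s)/3 = 8/3 + (5/3 - s/3) = 13/3 - s/3)
W(Q, z) = 4*z/(5 + Q) (W(Q, z) = 2*((z + z)/(Q + 5)) = 2*((2*z)/(5 + Q)) = 2*(2*z/(5 + Q)) = 4*z/(5 + Q))
p(O, H) = -10/3 (p(O, H) = -2*(13/3 - ⅓*(-2))/(3*(5 - 4)) = -2*(13/3 + ⅔)/(3*1) = -2*5/3 = -⅙*20 = -10/3)
√(p(4, 7) - 6)*15 - 72 = √(-10/3 - 6)*15 - 72 = √(-28/3)*15 - 72 = (2*I*√21/3)*15 - 72 = 10*I*√21 - 72 = -72 + 10*I*√21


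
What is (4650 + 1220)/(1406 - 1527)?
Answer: -5870/121 ≈ -48.512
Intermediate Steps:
(4650 + 1220)/(1406 - 1527) = 5870/(-121) = 5870*(-1/121) = -5870/121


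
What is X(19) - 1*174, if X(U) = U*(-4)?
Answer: -250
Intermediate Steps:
X(U) = -4*U
X(19) - 1*174 = -4*19 - 1*174 = -76 - 174 = -250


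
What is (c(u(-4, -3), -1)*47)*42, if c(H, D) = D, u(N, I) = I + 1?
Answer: -1974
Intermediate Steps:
u(N, I) = 1 + I
(c(u(-4, -3), -1)*47)*42 = -1*47*42 = -47*42 = -1974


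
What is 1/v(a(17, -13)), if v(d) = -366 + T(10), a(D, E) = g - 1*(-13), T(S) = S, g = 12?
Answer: -1/356 ≈ -0.0028090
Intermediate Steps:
a(D, E) = 25 (a(D, E) = 12 - 1*(-13) = 12 + 13 = 25)
v(d) = -356 (v(d) = -366 + 10 = -356)
1/v(a(17, -13)) = 1/(-356) = -1/356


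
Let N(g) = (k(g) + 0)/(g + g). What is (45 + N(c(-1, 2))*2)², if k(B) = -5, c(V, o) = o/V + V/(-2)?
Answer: 21025/9 ≈ 2336.1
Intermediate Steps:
c(V, o) = -V/2 + o/V (c(V, o) = o/V + V*(-½) = o/V - V/2 = -V/2 + o/V)
N(g) = -5/(2*g) (N(g) = (-5 + 0)/(g + g) = -5*1/(2*g) = -5/(2*g))
(45 + N(c(-1, 2))*2)² = (45 - 5/(2*(-½*(-1) + 2/(-1)))*2)² = (45 - 5/(2*(½ + 2*(-1)))*2)² = (45 - 5/(2*(½ - 2))*2)² = (45 - 5/(2*(-3/2))*2)² = (45 - 5/2*(-⅔)*2)² = (45 + (5/3)*2)² = (45 + 10/3)² = (145/3)² = 21025/9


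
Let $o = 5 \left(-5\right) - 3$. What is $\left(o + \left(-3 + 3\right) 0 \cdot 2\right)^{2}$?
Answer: $784$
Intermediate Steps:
$o = -28$ ($o = -25 - 3 = -28$)
$\left(o + \left(-3 + 3\right) 0 \cdot 2\right)^{2} = \left(-28 + \left(-3 + 3\right) 0 \cdot 2\right)^{2} = \left(-28 + 0 \cdot 0\right)^{2} = \left(-28 + 0\right)^{2} = \left(-28\right)^{2} = 784$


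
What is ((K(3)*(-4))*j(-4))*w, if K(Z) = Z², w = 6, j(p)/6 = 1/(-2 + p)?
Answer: 216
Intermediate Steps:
j(p) = 6/(-2 + p)
((K(3)*(-4))*j(-4))*w = ((3²*(-4))*(6/(-2 - 4)))*6 = ((9*(-4))*(6/(-6)))*6 = -216*(-1)/6*6 = -36*(-1)*6 = 36*6 = 216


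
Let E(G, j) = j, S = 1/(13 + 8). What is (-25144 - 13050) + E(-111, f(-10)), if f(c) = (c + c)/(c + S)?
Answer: -7982126/209 ≈ -38192.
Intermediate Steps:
S = 1/21 ≈ 0.047619
f(c) = 2*c/(1/21 + c) (f(c) = (c + c)/(c + 1/21) = (2*c)/(1/21 + c) = 2*c/(1/21 + c))
(-25144 - 13050) + E(-111, f(-10)) = (-25144 - 13050) + 42*(-10)/(1 + 21*(-10)) = -38194 + 42*(-10)/(1 - 210) = -38194 + 42*(-10)/(-209) = -38194 + 42*(-10)*(-1/209) = -38194 + 420/209 = -7982126/209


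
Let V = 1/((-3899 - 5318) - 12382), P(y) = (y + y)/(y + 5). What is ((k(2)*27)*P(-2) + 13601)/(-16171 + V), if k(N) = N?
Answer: -292212871/349277430 ≈ -0.83662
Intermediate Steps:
P(y) = 2*y/(5 + y) (P(y) = (2*y)/(5 + y) = 2*y/(5 + y))
V = -1/21599 (V = 1/(-9217 - 12382) = 1/(-21599) = -1/21599 ≈ -4.6298e-5)
((k(2)*27)*P(-2) + 13601)/(-16171 + V) = ((2*27)*(2*(-2)/(5 - 2)) + 13601)/(-16171 - 1/21599) = (54*(2*(-2)/3) + 13601)/(-349277430/21599) = (54*(2*(-2)*(1/3)) + 13601)*(-21599/349277430) = (54*(-4/3) + 13601)*(-21599/349277430) = (-72 + 13601)*(-21599/349277430) = 13529*(-21599/349277430) = -292212871/349277430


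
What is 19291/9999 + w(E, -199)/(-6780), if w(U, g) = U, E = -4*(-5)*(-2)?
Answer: 21649/11187 ≈ 1.9352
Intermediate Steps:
E = -40 (E = 20*(-2) = -40)
19291/9999 + w(E, -199)/(-6780) = 19291/9999 - 40/(-6780) = 19291*(1/9999) - 40*(-1/6780) = 191/99 + 2/339 = 21649/11187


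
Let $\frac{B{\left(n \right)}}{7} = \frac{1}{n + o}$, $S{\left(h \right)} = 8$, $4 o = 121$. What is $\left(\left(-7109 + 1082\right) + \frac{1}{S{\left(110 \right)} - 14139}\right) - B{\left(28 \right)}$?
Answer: $- \frac{19844432022}{3292523} \approx -6027.1$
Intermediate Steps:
$o = \frac{121}{4}$ ($o = \frac{1}{4} \cdot 121 = \frac{121}{4} \approx 30.25$)
$B{\left(n \right)} = \frac{7}{\frac{121}{4} + n}$ ($B{\left(n \right)} = \frac{7}{n + \frac{121}{4}} = \frac{7}{\frac{121}{4} + n}$)
$\left(\left(-7109 + 1082\right) + \frac{1}{S{\left(110 \right)} - 14139}\right) - B{\left(28 \right)} = \left(\left(-7109 + 1082\right) + \frac{1}{8 - 14139}\right) - \frac{28}{121 + 4 \cdot 28} = \left(-6027 + \frac{1}{-14131}\right) - \frac{28}{121 + 112} = \left(-6027 - \frac{1}{14131}\right) - \frac{28}{233} = - \frac{85167538}{14131} - 28 \cdot \frac{1}{233} = - \frac{85167538}{14131} - \frac{28}{233} = - \frac{19844432022}{3292523}$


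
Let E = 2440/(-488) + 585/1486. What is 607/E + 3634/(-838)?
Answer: -390376203/2868055 ≈ -136.11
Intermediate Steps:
E = -6845/1486 (E = 2440*(-1/488) + 585*(1/1486) = -5 + 585/1486 = -6845/1486 ≈ -4.6063)
607/E + 3634/(-838) = 607/(-6845/1486) + 3634/(-838) = 607*(-1486/6845) + 3634*(-1/838) = -902002/6845 - 1817/419 = -390376203/2868055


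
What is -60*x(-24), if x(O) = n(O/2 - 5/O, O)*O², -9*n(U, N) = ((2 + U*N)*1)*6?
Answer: 6566400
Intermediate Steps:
n(U, N) = -4/3 - 2*N*U/3 (n(U, N) = -(2 + U*N)*1*6/9 = -(2 + N*U)*1*6/9 = -(2 + N*U)*6/9 = -(12 + 6*N*U)/9 = -4/3 - 2*N*U/3)
x(O) = O²*(-4/3 - 2*O*(O/2 - 5/O)/3) (x(O) = (-4/3 - 2*O*(O/2 - 5/O)/3)*O² = O²*(-4/3 - 2*O*(O/2 - 5/O)/3))
-60*x(-24) = -20*(-24)²*(6 - 1*(-24)²) = -20*576*(6 - 1*576) = -20*576*(6 - 576) = -20*576*(-570) = -60*(-109440) = 6566400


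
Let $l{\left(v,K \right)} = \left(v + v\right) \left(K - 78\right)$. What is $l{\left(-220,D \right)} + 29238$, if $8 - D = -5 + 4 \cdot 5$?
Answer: $66638$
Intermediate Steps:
$D = -7$ ($D = 8 - \left(-5 + 4 \cdot 5\right) = 8 - \left(-5 + 20\right) = 8 - 15 = -7$)
$l{\left(v,K \right)} = 2 v \left(-78 + K\right)$
$l{\left(-220,D \right)} + 29238 = 2 \left(-220\right) \left(-78 - 7\right) + 29238 = 2 \left(-220\right) \left(-85\right) + 29238 = 37400 + 29238 = 66638$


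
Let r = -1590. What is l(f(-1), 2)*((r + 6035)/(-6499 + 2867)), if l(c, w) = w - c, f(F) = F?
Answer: -13335/3632 ≈ -3.6715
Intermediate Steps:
l(f(-1), 2)*((r + 6035)/(-6499 + 2867)) = (2 - 1*(-1))*((-1590 + 6035)/(-6499 + 2867)) = (2 + 1)*(4445/(-3632)) = 3*(4445*(-1/3632)) = 3*(-4445/3632) = -13335/3632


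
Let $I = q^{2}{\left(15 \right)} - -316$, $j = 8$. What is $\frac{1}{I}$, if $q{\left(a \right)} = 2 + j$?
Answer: $\frac{1}{416} \approx 0.0024038$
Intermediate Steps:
$q{\left(a \right)} = 10$ ($q{\left(a \right)} = 2 + 8 = 10$)
$I = 416$ ($I = 10^{2} - -316 = 100 + 316 = 416$)
$\frac{1}{I} = \frac{1}{416}$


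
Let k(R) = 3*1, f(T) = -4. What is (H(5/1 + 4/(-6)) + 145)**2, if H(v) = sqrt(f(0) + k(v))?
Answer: (145 + I)**2 ≈ 21024.0 + 290.0*I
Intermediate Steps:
k(R) = 3
H(v) = I (H(v) = sqrt(-4 + 3) = sqrt(-1) = I)
(H(5/1 + 4/(-6)) + 145)**2 = (I + 145)**2 = (145 + I)**2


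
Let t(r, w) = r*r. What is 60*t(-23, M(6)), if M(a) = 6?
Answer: 31740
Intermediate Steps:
t(r, w) = r²
60*t(-23, M(6)) = 60*(-23)² = 60*529 = 31740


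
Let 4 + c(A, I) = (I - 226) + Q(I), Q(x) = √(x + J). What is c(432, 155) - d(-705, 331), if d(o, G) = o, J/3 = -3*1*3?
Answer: 630 + 8*√2 ≈ 641.31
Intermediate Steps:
J = -27 (J = 3*(-3*1*3) = 3*(-3*3) = 3*(-9) = -27)
Q(x) = √(-27 + x) (Q(x) = √(x - 27) = √(-27 + x))
c(A, I) = -230 + I + √(-27 + I) (c(A, I) = -4 + ((I - 226) + √(-27 + I)) = -4 + ((-226 + I) + √(-27 + I)) = -4 + (-226 + I + √(-27 + I)) = -230 + I + √(-27 + I))
c(432, 155) - d(-705, 331) = (-230 + 155 + √(-27 + 155)) - 1*(-705) = (-230 + 155 + √128) + 705 = (-230 + 155 + 8*√2) + 705 = (-75 + 8*√2) + 705 = 630 + 8*√2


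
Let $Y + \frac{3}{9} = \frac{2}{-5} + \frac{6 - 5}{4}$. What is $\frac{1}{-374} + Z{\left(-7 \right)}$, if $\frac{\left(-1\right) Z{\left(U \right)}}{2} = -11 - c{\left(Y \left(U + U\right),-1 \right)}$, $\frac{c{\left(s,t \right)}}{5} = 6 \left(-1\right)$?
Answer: $- \frac{14213}{374} \approx -38.003$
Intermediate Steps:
$Y = - \frac{29}{60}$ ($Y = - \frac{1}{3} + \left(\frac{2}{-5} + \frac{6 - 5}{4}\right) = - \frac{1}{3} + \left(2 \left(- \frac{1}{5}\right) + \left(6 - 5\right) \frac{1}{4}\right) = - \frac{1}{3} + \left(- \frac{2}{5} + 1 \cdot \frac{1}{4}\right) = - \frac{1}{3} + \left(- \frac{2}{5} + \frac{1}{4}\right) = - \frac{1}{3} - \frac{3}{20} = - \frac{29}{60} \approx -0.48333$)
$c{\left(s,t \right)} = -30$ ($c{\left(s,t \right)} = 5 \cdot 6 \left(-1\right) = 5 \left(-6\right) = -30$)
$Z{\left(U \right)} = -38$ ($Z{\left(U \right)} = - 2 \left(-11 - -30\right) = - 2 \left(-11 + 30\right) = \left(-2\right) 19 = -38$)
$\frac{1}{-374} + Z{\left(-7 \right)} = \frac{1}{-374} - 38 = - \frac{1}{374} - 38 = - \frac{14213}{374}$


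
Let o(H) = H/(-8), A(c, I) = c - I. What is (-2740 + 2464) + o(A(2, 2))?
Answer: -276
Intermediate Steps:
o(H) = -H/8 (o(H) = H*(-⅛) = -H/8)
(-2740 + 2464) + o(A(2, 2)) = (-2740 + 2464) - (2 - 1*2)/8 = -276 - (2 - 2)/8 = -276 - ⅛*0 = -276 + 0 = -276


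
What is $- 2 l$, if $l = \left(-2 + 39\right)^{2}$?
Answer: $-2738$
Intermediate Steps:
$l = 1369$ ($l = 37^{2} = 1369$)
$- 2 l = \left(-2\right) 1369 = -2738$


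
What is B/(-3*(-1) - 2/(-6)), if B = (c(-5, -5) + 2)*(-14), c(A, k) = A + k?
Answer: 168/5 ≈ 33.600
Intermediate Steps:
B = 112 (B = ((-5 - 5) + 2)*(-14) = (-10 + 2)*(-14) = -8*(-14) = 112)
B/(-3*(-1) - 2/(-6)) = 112/(-3*(-1) - 2/(-6)) = 112/(3 - 2*(-⅙)) = 112/(3 + ⅓) = 112/(10/3) = 112*(3/10) = 168/5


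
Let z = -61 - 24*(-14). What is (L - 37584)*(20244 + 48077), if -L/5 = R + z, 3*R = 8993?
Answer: -11057207282/3 ≈ -3.6857e+9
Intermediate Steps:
R = 8993/3 (R = (⅓)*8993 = 8993/3 ≈ 2997.7)
z = 275 (z = -61 + 336 = 275)
L = -49090/3 (L = -5*(8993/3 + 275) = -5*9818/3 = -49090/3 ≈ -16363.)
(L - 37584)*(20244 + 48077) = (-49090/3 - 37584)*(20244 + 48077) = -161842/3*68321 = -11057207282/3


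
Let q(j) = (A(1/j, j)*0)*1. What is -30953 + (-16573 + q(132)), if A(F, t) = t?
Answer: -47526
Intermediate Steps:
q(j) = 0 (q(j) = (j*0)*1 = 0*1 = 0)
-30953 + (-16573 + q(132)) = -30953 + (-16573 + 0) = -30953 - 16573 = -47526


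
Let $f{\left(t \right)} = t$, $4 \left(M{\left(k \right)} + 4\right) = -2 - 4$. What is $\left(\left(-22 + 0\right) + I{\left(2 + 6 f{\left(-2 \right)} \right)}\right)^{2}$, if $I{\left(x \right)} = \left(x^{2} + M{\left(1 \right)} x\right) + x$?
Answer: $15129$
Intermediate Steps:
$M{\left(k \right)} = - \frac{11}{2}$ ($M{\left(k \right)} = -4 + \frac{-2 - 4}{4} = -4 + \frac{1}{4} \left(-6\right) = -4 - \frac{3}{2} = - \frac{11}{2}$)
$I{\left(x \right)} = x^{2} - \frac{9 x}{2}$ ($I{\left(x \right)} = \left(x^{2} - \frac{11 x}{2}\right) + x = x^{2} - \frac{9 x}{2}$)
$\left(\left(-22 + 0\right) + I{\left(2 + 6 f{\left(-2 \right)} \right)}\right)^{2} = \left(\left(-22 + 0\right) + \frac{\left(2 + 6 \left(-2\right)\right) \left(-9 + 2 \left(2 + 6 \left(-2\right)\right)\right)}{2}\right)^{2} = \left(-22 + \frac{\left(2 - 12\right) \left(-9 + 2 \left(2 - 12\right)\right)}{2}\right)^{2} = \left(-22 + \frac{1}{2} \left(-10\right) \left(-9 + 2 \left(-10\right)\right)\right)^{2} = \left(-22 + \frac{1}{2} \left(-10\right) \left(-9 - 20\right)\right)^{2} = \left(-22 + \frac{1}{2} \left(-10\right) \left(-29\right)\right)^{2} = \left(-22 + 145\right)^{2} = 123^{2} = 15129$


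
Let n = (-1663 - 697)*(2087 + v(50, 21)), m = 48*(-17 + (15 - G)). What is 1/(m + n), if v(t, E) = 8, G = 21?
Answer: -1/4945304 ≈ -2.0221e-7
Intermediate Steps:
m = -1104 (m = 48*(-17 + (15 - 1*21)) = 48*(-17 + (15 - 21)) = 48*(-17 - 6) = 48*(-23) = -1104)
n = -4944200 (n = (-1663 - 697)*(2087 + 8) = -2360*2095 = -4944200)
1/(m + n) = 1/(-1104 - 4944200) = 1/(-4945304) = -1/4945304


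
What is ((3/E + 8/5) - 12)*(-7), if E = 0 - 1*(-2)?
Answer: 623/10 ≈ 62.300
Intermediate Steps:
E = 2 (E = 0 + 2 = 2)
((3/E + 8/5) - 12)*(-7) = ((3/2 + 8/5) - 12)*(-7) = (31/10 - 12)*(-7) = -89/10*(-7) = 623/10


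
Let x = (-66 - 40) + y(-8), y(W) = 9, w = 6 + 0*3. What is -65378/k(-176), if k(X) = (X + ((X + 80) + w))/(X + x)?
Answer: -1274871/19 ≈ -67099.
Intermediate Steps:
w = 6 (w = 6 + 0 = 6)
x = -97 (x = (-66 - 40) + 9 = -106 + 9 = -97)
k(X) = (86 + 2*X)/(-97 + X) (k(X) = (X + ((X + 80) + 6))/(X - 97) = (X + ((80 + X) + 6))/(-97 + X) = (X + (86 + X))/(-97 + X) = (86 + 2*X)/(-97 + X))
-65378/k(-176) = -65378*(-97 - 176)/(2*(43 - 176)) = -65378/(2*(-133)/(-273)) = -65378/(2*(-1/273)*(-133)) = -65378/38/39 = -65378*39/38 = -1274871/19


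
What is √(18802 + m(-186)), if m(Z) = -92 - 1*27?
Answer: √18683 ≈ 136.69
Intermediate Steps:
m(Z) = -119 (m(Z) = -92 - 27 = -119)
√(18802 + m(-186)) = √(18802 - 119) = √18683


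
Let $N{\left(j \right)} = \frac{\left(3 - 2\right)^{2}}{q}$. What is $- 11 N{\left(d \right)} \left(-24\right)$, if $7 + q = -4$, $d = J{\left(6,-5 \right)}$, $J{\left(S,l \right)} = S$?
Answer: $-24$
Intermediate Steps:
$d = 6$
$q = -11$ ($q = -7 - 4 = -11$)
$N{\left(j \right)} = - \frac{1}{11}$ ($N{\left(j \right)} = \frac{\left(3 - 2\right)^{2}}{-11} = 1^{2} \left(- \frac{1}{11}\right) = 1 \left(- \frac{1}{11}\right) = - \frac{1}{11}$)
$- 11 N{\left(d \right)} \left(-24\right) = \left(-11\right) \left(- \frac{1}{11}\right) \left(-24\right) = 1 \left(-24\right) = -24$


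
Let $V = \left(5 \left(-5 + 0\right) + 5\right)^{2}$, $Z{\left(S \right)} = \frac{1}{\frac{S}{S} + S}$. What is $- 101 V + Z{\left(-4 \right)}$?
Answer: $- \frac{121201}{3} \approx -40400.0$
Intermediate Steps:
$Z{\left(S \right)} = \frac{1}{1 + S}$
$V = 400$ ($V = \left(5 \left(-5\right) + 5\right)^{2} = \left(-25 + 5\right)^{2} = \left(-20\right)^{2} = 400$)
$- 101 V + Z{\left(-4 \right)} = \left(-101\right) 400 + \frac{1}{1 - 4} = -40400 + \frac{1}{-3} = -40400 - \frac{1}{3} = - \frac{121201}{3}$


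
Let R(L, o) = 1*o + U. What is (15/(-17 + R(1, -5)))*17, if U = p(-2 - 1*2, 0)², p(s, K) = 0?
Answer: -255/22 ≈ -11.591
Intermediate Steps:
U = 0 (U = 0² = 0)
R(L, o) = o (R(L, o) = 1*o + 0 = o + 0 = o)
(15/(-17 + R(1, -5)))*17 = (15/(-17 - 5))*17 = (15/(-22))*17 = (15*(-1/22))*17 = -15/22*17 = -255/22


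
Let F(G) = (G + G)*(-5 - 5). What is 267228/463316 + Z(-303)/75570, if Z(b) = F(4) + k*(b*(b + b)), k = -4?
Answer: -40016909309/4376598765 ≈ -9.1434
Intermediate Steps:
F(G) = -20*G (F(G) = (2*G)*(-10) = -20*G)
Z(b) = -80 - 8*b² (Z(b) = -20*4 - 4*b*(b + b) = -80 - 4*b*2*b = -80 - 8*b²)
267228/463316 + Z(-303)/75570 = 267228/463316 + (-80 - 8*(-303)²)/75570 = 267228*(1/463316) + (-80 - 8*91809)*(1/75570) = 66807/115829 + (-80 - 734472)*(1/75570) = 66807/115829 - 734552*1/75570 = 66807/115829 - 367276/37785 = -40016909309/4376598765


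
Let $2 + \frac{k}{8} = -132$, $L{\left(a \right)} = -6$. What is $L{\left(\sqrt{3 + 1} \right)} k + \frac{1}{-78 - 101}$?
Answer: $\frac{1151327}{179} \approx 6432.0$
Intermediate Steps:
$k = -1072$ ($k = -16 + 8 \left(-132\right) = -16 - 1056 = -1072$)
$L{\left(\sqrt{3 + 1} \right)} k + \frac{1}{-78 - 101} = \left(-6\right) \left(-1072\right) + \frac{1}{-78 - 101} = 6432 + \frac{1}{-179} = 6432 - \frac{1}{179} = \frac{1151327}{179}$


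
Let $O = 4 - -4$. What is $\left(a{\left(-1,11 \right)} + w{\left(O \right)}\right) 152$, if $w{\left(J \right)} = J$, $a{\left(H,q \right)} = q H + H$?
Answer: $-608$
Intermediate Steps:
$O = 8$ ($O = 4 + 4 = 8$)
$a{\left(H,q \right)} = H + H q$ ($a{\left(H,q \right)} = H q + H = H + H q$)
$\left(a{\left(-1,11 \right)} + w{\left(O \right)}\right) 152 = \left(- (1 + 11) + 8\right) 152 = \left(\left(-1\right) 12 + 8\right) 152 = \left(-12 + 8\right) 152 = \left(-4\right) 152 = -608$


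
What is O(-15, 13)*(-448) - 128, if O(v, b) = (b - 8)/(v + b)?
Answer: 992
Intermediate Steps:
O(v, b) = (-8 + b)/(b + v)
O(-15, 13)*(-448) - 128 = ((-8 + 13)/(13 - 15))*(-448) - 128 = (5/(-2))*(-448) - 128 = -1/2*5*(-448) - 128 = -5/2*(-448) - 128 = 1120 - 128 = 992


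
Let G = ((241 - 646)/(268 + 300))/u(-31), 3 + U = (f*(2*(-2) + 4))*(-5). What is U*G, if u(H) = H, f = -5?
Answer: -1215/17608 ≈ -0.069003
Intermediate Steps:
U = -3 (U = -3 - 5*(2*(-2) + 4)*(-5) = -3 - 5*(-4 + 4)*(-5) = -3 - 5*0*(-5) = -3 + 0*(-5) = -3 + 0 = -3)
G = 405/17608 (G = ((241 - 646)/(268 + 300))/(-31) = -405/568*(-1/31) = 405/17608 ≈ 0.023001)
U*G = -3*405/17608 = -1215/17608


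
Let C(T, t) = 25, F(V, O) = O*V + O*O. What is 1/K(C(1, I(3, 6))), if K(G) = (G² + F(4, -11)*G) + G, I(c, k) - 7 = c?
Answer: 1/2575 ≈ 0.00038835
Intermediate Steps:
F(V, O) = O² + O*V (F(V, O) = O*V + O² = O² + O*V)
I(c, k) = 7 + c
K(G) = G² + 78*G (K(G) = (G² + (-11*(-11 + 4))*G) + G = (G² + (-11*(-7))*G) + G = (G² + 77*G) + G = G² + 78*G)
1/K(C(1, I(3, 6))) = 1/(25*(78 + 25)) = 1/(25*103) = 1/2575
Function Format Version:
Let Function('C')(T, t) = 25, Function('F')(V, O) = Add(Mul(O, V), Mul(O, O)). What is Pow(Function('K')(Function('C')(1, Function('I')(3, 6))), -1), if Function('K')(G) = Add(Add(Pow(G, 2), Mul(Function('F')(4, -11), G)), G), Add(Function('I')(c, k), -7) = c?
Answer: Rational(1, 2575) ≈ 0.00038835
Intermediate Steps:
Function('F')(V, O) = Add(Pow(O, 2), Mul(O, V)) (Function('F')(V, O) = Add(Mul(O, V), Pow(O, 2)) = Add(Pow(O, 2), Mul(O, V)))
Function('I')(c, k) = Add(7, c)
Function('K')(G) = Add(Pow(G, 2), Mul(78, G)) (Function('K')(G) = Add(Add(Pow(G, 2), Mul(Mul(-11, Add(-11, 4)), G)), G) = Add(Add(Pow(G, 2), Mul(Mul(-11, -7), G)), G) = Add(Add(Pow(G, 2), Mul(77, G)), G) = Add(Pow(G, 2), Mul(78, G)))
Pow(Function('K')(Function('C')(1, Function('I')(3, 6))), -1) = Pow(Mul(25, Add(78, 25)), -1) = Pow(Mul(25, 103), -1) = Pow(2575, -1) = Rational(1, 2575)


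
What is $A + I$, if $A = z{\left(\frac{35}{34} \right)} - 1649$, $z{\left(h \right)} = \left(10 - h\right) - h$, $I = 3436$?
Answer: $\frac{30514}{17} \approx 1794.9$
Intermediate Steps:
$z{\left(h \right)} = 10 - 2 h$
$A = - \frac{27898}{17}$ ($A = \left(10 - 2 \cdot \frac{35}{34}\right) - 1649 = \left(10 - 2 \cdot 35 \cdot \frac{1}{34}\right) - 1649 = \left(10 - \frac{35}{17}\right) - 1649 = \frac{135}{17} - 1649 = - \frac{27898}{17} \approx -1641.1$)
$A + I = - \frac{27898}{17} + 3436 = \frac{30514}{17}$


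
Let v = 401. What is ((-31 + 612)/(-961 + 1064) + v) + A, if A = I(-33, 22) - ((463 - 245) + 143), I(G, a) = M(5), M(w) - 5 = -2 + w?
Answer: 5525/103 ≈ 53.641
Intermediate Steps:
M(w) = 3 + w (M(w) = 5 + (-2 + w) = 3 + w)
I(G, a) = 8 (I(G, a) = 3 + 5 = 8)
A = -353 (A = 8 - ((463 - 245) + 143) = 8 - (218 + 143) = 8 - 1*361 = 8 - 361 = -353)
((-31 + 612)/(-961 + 1064) + v) + A = ((-31 + 612)/(-961 + 1064) + 401) - 353 = (581/103 + 401) - 353 = 41884/103 - 353 = 5525/103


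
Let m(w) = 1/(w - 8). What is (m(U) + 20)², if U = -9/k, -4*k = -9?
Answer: 57121/144 ≈ 396.67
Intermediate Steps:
k = 9/4 (k = -¼*(-9) = 9/4 ≈ 2.2500)
U = -4 (U = -9/9/4 = -9*4/9 = -4)
m(w) = 1/(-8 + w)
(m(U) + 20)² = (1/(-8 - 4) + 20)² = (1/(-12) + 20)² = (-1/12 + 20)² = (239/12)² = 57121/144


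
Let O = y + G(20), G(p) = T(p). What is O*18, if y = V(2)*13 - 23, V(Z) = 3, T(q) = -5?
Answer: 198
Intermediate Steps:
G(p) = -5
y = 16 (y = 3*13 - 23 = 39 - 23 = 16)
O = 11 (O = 16 - 5 = 11)
O*18 = 11*18 = 198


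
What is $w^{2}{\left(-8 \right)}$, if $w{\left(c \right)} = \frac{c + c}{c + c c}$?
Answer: $\frac{4}{49} \approx 0.081633$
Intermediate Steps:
$w{\left(c \right)} = \frac{2 c}{c + c^{2}}$
$w^{2}{\left(-8 \right)} = \left(\frac{2}{1 - 8}\right)^{2} = \left(\frac{2}{-7}\right)^{2} = \left(2 \left(- \frac{1}{7}\right)\right)^{2} = \left(- \frac{2}{7}\right)^{2} = \frac{4}{49}$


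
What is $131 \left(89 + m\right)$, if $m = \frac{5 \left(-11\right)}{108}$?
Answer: $\frac{1251967}{108} \approx 11592.0$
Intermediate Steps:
$m = - \frac{55}{108}$ ($m = \left(-55\right) \frac{1}{108} = - \frac{55}{108} \approx -0.50926$)
$131 \left(89 + m\right) = 131 \left(89 - \frac{55}{108}\right) = 131 \cdot \frac{9557}{108} = \frac{1251967}{108}$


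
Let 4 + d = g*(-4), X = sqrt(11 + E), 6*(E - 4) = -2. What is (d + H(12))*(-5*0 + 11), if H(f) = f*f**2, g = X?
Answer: 18964 - 88*sqrt(33)/3 ≈ 18796.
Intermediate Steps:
E = 11/3 (E = 4 + (1/6)*(-2) = 4 - 1/3 = 11/3 ≈ 3.6667)
X = 2*sqrt(33)/3 (X = sqrt(11 + 11/3) = sqrt(44/3) = 2*sqrt(33)/3 ≈ 3.8297)
g = 2*sqrt(33)/3 ≈ 3.8297
H(f) = f**3
d = -4 - 8*sqrt(33)/3 (d = -4 + (2*sqrt(33)/3)*(-4) = -4 - 8*sqrt(33)/3 ≈ -19.319)
(d + H(12))*(-5*0 + 11) = ((-4 - 8*sqrt(33)/3) + 12**3)*(-5*0 + 11) = ((-4 - 8*sqrt(33)/3) + 1728)*(0 + 11) = (1724 - 8*sqrt(33)/3)*11 = 18964 - 88*sqrt(33)/3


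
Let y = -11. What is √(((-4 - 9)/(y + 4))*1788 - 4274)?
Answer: I*√46718/7 ≈ 30.878*I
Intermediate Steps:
√(((-4 - 9)/(y + 4))*1788 - 4274) = √(((-4 - 9)/(-11 + 4))*1788 - 4274) = √(-13/(-7)*1788 - 4274) = √(-13*(-⅐)*1788 - 4274) = √((13/7)*1788 - 4274) = √(23244/7 - 4274) = √(-6674/7) = I*√46718/7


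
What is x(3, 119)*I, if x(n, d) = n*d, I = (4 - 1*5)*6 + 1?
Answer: -1785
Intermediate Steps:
I = -5 (I = (4 - 5)*6 + 1 = -1*6 + 1 = -6 + 1 = -5)
x(n, d) = d*n
x(3, 119)*I = (119*3)*(-5) = 357*(-5) = -1785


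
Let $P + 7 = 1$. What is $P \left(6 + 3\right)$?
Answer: $-54$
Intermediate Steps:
$P = -6$ ($P = -7 + 1 = -6$)
$P \left(6 + 3\right) = - 6 \left(6 + 3\right) = \left(-6\right) 9 = -54$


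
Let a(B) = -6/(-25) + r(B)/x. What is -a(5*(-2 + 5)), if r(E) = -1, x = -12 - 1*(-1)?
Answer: -91/275 ≈ -0.33091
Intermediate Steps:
x = -11 (x = -12 + 1 = -11)
a(B) = 91/275 (a(B) = -6/(-25) - 1/(-11) = -6*(-1/25) - 1*(-1/11) = 6/25 + 1/11 = 91/275)
-a(5*(-2 + 5)) = -1*91/275 = -91/275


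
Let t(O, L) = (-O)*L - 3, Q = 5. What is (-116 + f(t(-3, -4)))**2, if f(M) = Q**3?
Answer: 81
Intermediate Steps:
t(O, L) = -3 - L*O (t(O, L) = -L*O - 3 = -3 - L*O)
f(M) = 125 (f(M) = 5**3 = 125)
(-116 + f(t(-3, -4)))**2 = (-116 + 125)**2 = 9**2 = 81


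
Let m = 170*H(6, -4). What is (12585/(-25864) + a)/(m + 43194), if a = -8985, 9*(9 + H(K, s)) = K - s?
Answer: -2091605625/9742348064 ≈ -0.21469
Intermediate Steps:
H(K, s) = -9 - s/9 + K/9 (H(K, s) = -9 + (K - s)/9 = -9 + (-s/9 + K/9) = -9 - s/9 + K/9)
m = -12070/9 (m = 170*(-9 - ⅑*(-4) + (⅑)*6) = 170*(-9 + 4/9 + ⅔) = 170*(-71/9) = -12070/9 ≈ -1341.1)
(12585/(-25864) + a)/(m + 43194) = (12585/(-25864) - 8985)/(-12070/9 + 43194) = (12585*(-1/25864) - 8985)/(376676/9) = (-12585/25864 - 8985)*(9/376676) = -232400625/25864*9/376676 = -2091605625/9742348064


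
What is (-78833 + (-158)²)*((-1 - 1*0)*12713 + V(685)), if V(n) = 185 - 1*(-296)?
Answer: 658925608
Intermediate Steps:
V(n) = 481 (V(n) = 185 + 296 = 481)
(-78833 + (-158)²)*((-1 - 1*0)*12713 + V(685)) = (-78833 + (-158)²)*((-1 - 1*0)*12713 + 481) = (-78833 + 24964)*((-1 + 0)*12713 + 481) = -53869*(-1*12713 + 481) = -53869*(-12713 + 481) = -53869*(-12232) = 658925608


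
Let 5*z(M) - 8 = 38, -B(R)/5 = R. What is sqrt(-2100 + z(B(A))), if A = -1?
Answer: I*sqrt(52270)/5 ≈ 45.725*I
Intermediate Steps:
B(R) = -5*R
z(M) = 46/5 (z(M) = 8/5 + (1/5)*38 = 8/5 + 38/5 = 46/5)
sqrt(-2100 + z(B(A))) = sqrt(-2100 + 46/5) = sqrt(-10454/5) = I*sqrt(52270)/5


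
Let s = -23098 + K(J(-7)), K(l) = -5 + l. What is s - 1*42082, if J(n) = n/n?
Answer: -65184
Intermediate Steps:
J(n) = 1
s = -23102 (s = -23098 + (-5 + 1) = -23098 - 4 = -23102)
s - 1*42082 = -23102 - 1*42082 = -23102 - 42082 = -65184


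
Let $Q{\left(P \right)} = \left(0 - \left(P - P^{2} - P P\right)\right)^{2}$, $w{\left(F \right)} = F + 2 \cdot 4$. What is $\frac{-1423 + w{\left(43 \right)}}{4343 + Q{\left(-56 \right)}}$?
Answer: $- \frac{1372}{40047927} \approx -3.4259 \cdot 10^{-5}$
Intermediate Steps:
$w{\left(F \right)} = 8 + F$ ($w{\left(F \right)} = F + 8 = 8 + F$)
$Q{\left(P \right)} = \left(- P + 2 P^{2}\right)^{2}$ ($Q{\left(P \right)} = \left(0 - \left(P - 2 P^{2}\right)\right)^{2} = \left(0 + \left(2 P^{2} - P\right)\right)^{2} = \left(0 + \left(- P + 2 P^{2}\right)\right)^{2} = \left(- P + 2 P^{2}\right)^{2}$)
$\frac{-1423 + w{\left(43 \right)}}{4343 + Q{\left(-56 \right)}} = \frac{-1423 + \left(8 + 43\right)}{4343 + \left(-56\right)^{2} \left(-1 + 2 \left(-56\right)\right)^{2}} = \frac{-1423 + 51}{4343 + 3136 \left(-1 - 112\right)^{2}} = - \frac{1372}{4343 + 3136 \left(-113\right)^{2}} = - \frac{1372}{4343 + 3136 \cdot 12769} = - \frac{1372}{4343 + 40043584} = - \frac{1372}{40047927}$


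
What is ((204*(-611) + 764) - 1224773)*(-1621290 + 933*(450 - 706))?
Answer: 2508680694114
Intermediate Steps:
((204*(-611) + 764) - 1224773)*(-1621290 + 933*(450 - 706)) = ((-124644 + 764) - 1224773)*(-1621290 + 933*(-256)) = (-123880 - 1224773)*(-1621290 - 238848) = -1348653*(-1860138) = 2508680694114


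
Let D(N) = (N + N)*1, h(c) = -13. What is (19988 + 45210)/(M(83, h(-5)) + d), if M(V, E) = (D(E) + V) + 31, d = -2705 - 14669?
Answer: -32599/8643 ≈ -3.7717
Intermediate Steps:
D(N) = 2*N (D(N) = (2*N)*1 = 2*N)
d = -17374
M(V, E) = 31 + V + 2*E (M(V, E) = (2*E + V) + 31 = (V + 2*E) + 31 = 31 + V + 2*E)
(19988 + 45210)/(M(83, h(-5)) + d) = (19988 + 45210)/((31 + 83 + 2*(-13)) - 17374) = 65198/((31 + 83 - 26) - 17374) = 65198/(88 - 17374) = 65198/(-17286) = 65198*(-1/17286) = -32599/8643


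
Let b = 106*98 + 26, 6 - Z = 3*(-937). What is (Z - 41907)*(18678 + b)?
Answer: -1137206280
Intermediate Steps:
Z = 2817 (Z = 6 - 3*(-937) = 6 - 1*(-2811) = 6 + 2811 = 2817)
b = 10414 (b = 10388 + 26 = 10414)
(Z - 41907)*(18678 + b) = (2817 - 41907)*(18678 + 10414) = -39090*29092 = -1137206280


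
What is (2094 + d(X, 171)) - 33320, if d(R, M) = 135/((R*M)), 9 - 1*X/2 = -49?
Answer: -68822089/2204 ≈ -31226.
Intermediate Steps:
X = 116 (X = 18 - 2*(-49) = 18 + 98 = 116)
d(R, M) = 135/(M*R) (d(R, M) = 135/((M*R)) = 135*(1/(M*R)) = 135/(M*R))
(2094 + d(X, 171)) - 33320 = (2094 + 135/(171*116)) - 33320 = (2094 + 135*(1/171)*(1/116)) - 33320 = (2094 + 15/2204) - 33320 = 4615191/2204 - 33320 = -68822089/2204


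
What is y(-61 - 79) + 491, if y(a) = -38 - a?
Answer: 593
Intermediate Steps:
y(-61 - 79) + 491 = (-38 - (-61 - 79)) + 491 = (-38 - 1*(-140)) + 491 = (-38 + 140) + 491 = 102 + 491 = 593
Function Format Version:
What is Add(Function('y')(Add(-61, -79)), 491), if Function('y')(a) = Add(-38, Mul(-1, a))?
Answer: 593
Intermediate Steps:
Add(Function('y')(Add(-61, -79)), 491) = Add(Add(-38, Mul(-1, Add(-61, -79))), 491) = Add(Add(-38, Mul(-1, -140)), 491) = Add(Add(-38, 140), 491) = Add(102, 491) = 593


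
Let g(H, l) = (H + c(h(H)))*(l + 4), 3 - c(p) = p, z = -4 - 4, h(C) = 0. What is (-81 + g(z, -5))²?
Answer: 5776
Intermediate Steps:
z = -8
c(p) = 3 - p
g(H, l) = (3 + H)*(4 + l) (g(H, l) = (H + (3 - 1*0))*(l + 4) = (H + (3 + 0))*(4 + l) = (H + 3)*(4 + l) = (3 + H)*(4 + l))
(-81 + g(z, -5))² = (-81 + (12 + 3*(-5) + 4*(-8) - 8*(-5)))² = (-81 + (12 - 15 - 32 + 40))² = (-81 + 5)² = (-76)² = 5776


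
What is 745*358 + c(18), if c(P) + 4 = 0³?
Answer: 266706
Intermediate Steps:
c(P) = -4 (c(P) = -4 + 0³ = -4 + 0 = -4)
745*358 + c(18) = 745*358 - 4 = 266710 - 4 = 266706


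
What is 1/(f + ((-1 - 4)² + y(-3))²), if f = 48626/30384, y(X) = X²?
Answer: 15192/17586265 ≈ 0.00086386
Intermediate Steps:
f = 24313/15192 (f = 48626*(1/30384) = 24313/15192 ≈ 1.6004)
1/(f + ((-1 - 4)² + y(-3))²) = 1/(24313/15192 + ((-1 - 4)² + (-3)²)²) = 1/(24313/15192 + ((-5)² + 9)²) = 1/(24313/15192 + (25 + 9)²) = 1/(24313/15192 + 34²) = 1/(24313/15192 + 1156) = 1/(17586265/15192) = 15192/17586265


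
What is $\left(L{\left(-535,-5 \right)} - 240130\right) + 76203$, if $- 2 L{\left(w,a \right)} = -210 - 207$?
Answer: $- \frac{327437}{2} \approx -1.6372 \cdot 10^{5}$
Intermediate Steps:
$L{\left(w,a \right)} = \frac{417}{2}$ ($L{\left(w,a \right)} = - \frac{-210 - 207}{2} = \left(- \frac{1}{2}\right) \left(-417\right) = \frac{417}{2}$)
$\left(L{\left(-535,-5 \right)} - 240130\right) + 76203 = \left(\frac{417}{2} - 240130\right) + 76203 = - \frac{479843}{2} + 76203 = - \frac{327437}{2}$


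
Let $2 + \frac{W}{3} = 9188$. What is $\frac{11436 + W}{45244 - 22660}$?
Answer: $\frac{6499}{3764} \approx 1.7266$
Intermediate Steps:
$W = 27558$ ($W = -6 + 3 \cdot 9188 = -6 + 27564 = 27558$)
$\frac{11436 + W}{45244 - 22660} = \frac{11436 + 27558}{45244 - 22660} = \frac{38994}{22584} = 38994 \cdot \frac{1}{22584} = \frac{6499}{3764}$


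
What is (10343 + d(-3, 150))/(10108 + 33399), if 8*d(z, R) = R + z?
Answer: 82891/348056 ≈ 0.23815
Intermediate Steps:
d(z, R) = R/8 + z/8 (d(z, R) = (R + z)/8 = R/8 + z/8)
(10343 + d(-3, 150))/(10108 + 33399) = (10343 + ((1/8)*150 + (1/8)*(-3)))/(10108 + 33399) = (10343 + (75/4 - 3/8))/43507 = (10343 + 147/8)*(1/43507) = (82891/8)*(1/43507) = 82891/348056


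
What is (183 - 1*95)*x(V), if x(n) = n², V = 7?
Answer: 4312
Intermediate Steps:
(183 - 1*95)*x(V) = (183 - 1*95)*7² = (183 - 95)*49 = 88*49 = 4312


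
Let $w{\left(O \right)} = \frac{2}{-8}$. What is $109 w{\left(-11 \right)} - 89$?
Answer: $- \frac{465}{4} \approx -116.25$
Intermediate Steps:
$w{\left(O \right)} = - \frac{1}{4}$ ($w{\left(O \right)} = 2 \left(- \frac{1}{8}\right) = - \frac{1}{4}$)
$109 w{\left(-11 \right)} - 89 = 109 \left(- \frac{1}{4}\right) - 89 = - \frac{109}{4} - 89 = - \frac{465}{4}$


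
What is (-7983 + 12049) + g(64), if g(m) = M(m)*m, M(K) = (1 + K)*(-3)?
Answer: -8414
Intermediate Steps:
M(K) = -3 - 3*K
g(m) = m*(-3 - 3*m) (g(m) = (-3 - 3*m)*m = m*(-3 - 3*m))
(-7983 + 12049) + g(64) = (-7983 + 12049) - 3*64*(1 + 64) = 4066 - 3*64*65 = 4066 - 12480 = -8414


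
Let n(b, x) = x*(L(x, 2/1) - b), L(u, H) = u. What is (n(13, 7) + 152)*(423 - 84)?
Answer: 37290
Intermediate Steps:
n(b, x) = x*(x - b)
(n(13, 7) + 152)*(423 - 84) = (7*(7 - 1*13) + 152)*(423 - 84) = (7*(7 - 13) + 152)*339 = (7*(-6) + 152)*339 = (-42 + 152)*339 = 110*339 = 37290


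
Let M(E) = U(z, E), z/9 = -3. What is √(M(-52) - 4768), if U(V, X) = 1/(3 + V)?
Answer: I*√686598/12 ≈ 69.051*I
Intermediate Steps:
z = -27 (z = 9*(-3) = -27)
M(E) = -1/24 (M(E) = 1/(3 - 27) = 1/(-24) = -1/24)
√(M(-52) - 4768) = √(-1/24 - 4768) = √(-114433/24) = I*√686598/12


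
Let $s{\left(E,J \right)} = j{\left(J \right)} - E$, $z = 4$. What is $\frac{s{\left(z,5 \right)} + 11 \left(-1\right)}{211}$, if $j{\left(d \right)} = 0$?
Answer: $- \frac{15}{211} \approx -0.07109$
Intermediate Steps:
$s{\left(E,J \right)} = - E$ ($s{\left(E,J \right)} = 0 - E = - E$)
$\frac{s{\left(z,5 \right)} + 11 \left(-1\right)}{211} = \frac{\left(-1\right) 4 + 11 \left(-1\right)}{211} = \left(-4 - 11\right) \frac{1}{211} = \left(-15\right) \frac{1}{211} = - \frac{15}{211}$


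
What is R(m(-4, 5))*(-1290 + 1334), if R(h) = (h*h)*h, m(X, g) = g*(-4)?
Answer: -352000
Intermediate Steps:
m(X, g) = -4*g
R(h) = h³ (R(h) = h²*h = h³)
R(m(-4, 5))*(-1290 + 1334) = (-4*5)³*(-1290 + 1334) = (-20)³*44 = -8000*44 = -352000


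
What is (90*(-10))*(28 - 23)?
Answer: -4500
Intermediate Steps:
(90*(-10))*(28 - 23) = -900*5 = -4500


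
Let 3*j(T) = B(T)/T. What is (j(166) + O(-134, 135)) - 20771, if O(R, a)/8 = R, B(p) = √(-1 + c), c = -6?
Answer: -21843 + I*√7/498 ≈ -21843.0 + 0.0053128*I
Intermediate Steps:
B(p) = I*√7 (B(p) = √(-1 - 6) = √(-7) = I*√7)
O(R, a) = 8*R
j(T) = I*√7/(3*T) (j(T) = ((I*√7)/T)/3 = (I*√7/T)/3 = I*√7/(3*T))
(j(166) + O(-134, 135)) - 20771 = ((⅓)*I*√7/166 + 8*(-134)) - 20771 = ((⅓)*I*√7*(1/166) - 1072) - 20771 = (I*√7/498 - 1072) - 20771 = (-1072 + I*√7/498) - 20771 = -21843 + I*√7/498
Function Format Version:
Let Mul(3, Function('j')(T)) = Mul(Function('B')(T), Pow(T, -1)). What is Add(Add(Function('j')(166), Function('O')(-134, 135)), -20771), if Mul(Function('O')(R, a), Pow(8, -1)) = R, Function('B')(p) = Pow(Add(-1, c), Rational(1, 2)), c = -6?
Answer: Add(-21843, Mul(Rational(1, 498), I, Pow(7, Rational(1, 2)))) ≈ Add(-21843., Mul(0.0053128, I))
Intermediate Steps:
Function('B')(p) = Mul(I, Pow(7, Rational(1, 2))) (Function('B')(p) = Pow(Add(-1, -6), Rational(1, 2)) = Pow(-7, Rational(1, 2)) = Mul(I, Pow(7, Rational(1, 2))))
Function('O')(R, a) = Mul(8, R)
Function('j')(T) = Mul(Rational(1, 3), I, Pow(7, Rational(1, 2)), Pow(T, -1)) (Function('j')(T) = Mul(Rational(1, 3), Mul(Mul(I, Pow(7, Rational(1, 2))), Pow(T, -1))) = Mul(Rational(1, 3), Mul(I, Pow(7, Rational(1, 2)), Pow(T, -1))) = Mul(Rational(1, 3), I, Pow(7, Rational(1, 2)), Pow(T, -1)))
Add(Add(Function('j')(166), Function('O')(-134, 135)), -20771) = Add(Add(Mul(Rational(1, 3), I, Pow(7, Rational(1, 2)), Pow(166, -1)), Mul(8, -134)), -20771) = Add(Add(Mul(Rational(1, 3), I, Pow(7, Rational(1, 2)), Rational(1, 166)), -1072), -20771) = Add(Add(Mul(Rational(1, 498), I, Pow(7, Rational(1, 2))), -1072), -20771) = Add(Add(-1072, Mul(Rational(1, 498), I, Pow(7, Rational(1, 2)))), -20771) = Add(-21843, Mul(Rational(1, 498), I, Pow(7, Rational(1, 2))))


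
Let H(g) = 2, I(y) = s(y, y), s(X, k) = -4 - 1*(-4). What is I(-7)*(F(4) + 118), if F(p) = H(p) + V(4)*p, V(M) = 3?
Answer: 0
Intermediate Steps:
s(X, k) = 0 (s(X, k) = -4 + 4 = 0)
I(y) = 0
F(p) = 2 + 3*p
I(-7)*(F(4) + 118) = 0*((2 + 3*4) + 118) = 0*((2 + 12) + 118) = 0*(14 + 118) = 0*132 = 0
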